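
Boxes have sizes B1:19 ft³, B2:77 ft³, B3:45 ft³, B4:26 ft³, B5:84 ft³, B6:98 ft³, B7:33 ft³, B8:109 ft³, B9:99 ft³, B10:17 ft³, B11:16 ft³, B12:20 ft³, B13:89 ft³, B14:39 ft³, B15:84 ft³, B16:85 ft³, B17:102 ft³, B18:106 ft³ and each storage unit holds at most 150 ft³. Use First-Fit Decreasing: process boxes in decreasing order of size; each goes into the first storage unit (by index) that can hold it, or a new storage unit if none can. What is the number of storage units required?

Sorted descending: 109, 106, 102, 99, 98, 89, 85, 84, 84, 77, 45, 39, 33, 26, 20, 19, 17, 16.
storage unit 1: place 109 ft³, 41 ft³ left
storage unit 2: place 106 ft³, 44 ft³ left
storage unit 3: place 102 ft³, 48 ft³ left
storage unit 4: place 99 ft³, 51 ft³ left
storage unit 5: place 98 ft³, 52 ft³ left
storage unit 6: place 89 ft³, 61 ft³ left
storage unit 7: place 85 ft³, 65 ft³ left
storage unit 8: place 84 ft³, 66 ft³ left
storage unit 9: place 84 ft³, 66 ft³ left
storage unit 10: place 77 ft³, 73 ft³ left
storage unit 3: place 45 ft³, 3 ft³ left
storage unit 1: place 39 ft³, 2 ft³ left
storage unit 2: place 33 ft³, 11 ft³ left
storage unit 4: place 26 ft³, 25 ft³ left
storage unit 4: place 20 ft³, 5 ft³ left
storage unit 5: place 19 ft³, 33 ft³ left
storage unit 5: place 17 ft³, 16 ft³ left
storage unit 5: place 16 ft³, 0 ft³ left

10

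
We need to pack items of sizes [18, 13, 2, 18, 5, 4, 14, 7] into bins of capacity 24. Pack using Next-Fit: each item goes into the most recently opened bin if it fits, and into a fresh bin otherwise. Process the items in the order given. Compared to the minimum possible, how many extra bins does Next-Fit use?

1

Next-Fit: [18] [13,2] [18,5] [4,14] [7] → 5 bins.
Total size 81; any packing needs at least ⌈81/24⌉ = 4 bins.
An optimal packing achieves that bound: [18,5] [18,4,2] [14,7] [13] → 4 bins.
Excess: 5 − 4 = 1.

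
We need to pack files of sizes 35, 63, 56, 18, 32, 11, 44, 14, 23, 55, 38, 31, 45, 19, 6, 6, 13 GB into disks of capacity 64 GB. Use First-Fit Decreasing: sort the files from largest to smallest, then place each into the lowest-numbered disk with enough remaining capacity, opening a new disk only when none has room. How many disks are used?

9

Sorted descending: 63, 56, 55, 45, 44, 38, 35, 32, 31, 23, 19, 18, 14, 13, 11, 6, 6.
63 GB → disk 1 (remaining 1 GB)
56 GB → disk 2 (remaining 8 GB)
55 GB → disk 3 (remaining 9 GB)
45 GB → disk 4 (remaining 19 GB)
44 GB → disk 5 (remaining 20 GB)
38 GB → disk 6 (remaining 26 GB)
35 GB → disk 7 (remaining 29 GB)
32 GB → disk 8 (remaining 32 GB)
31 GB → disk 8 (remaining 1 GB)
23 GB → disk 6 (remaining 3 GB)
19 GB → disk 4 (remaining 0 GB)
18 GB → disk 5 (remaining 2 GB)
14 GB → disk 7 (remaining 15 GB)
13 GB → disk 7 (remaining 2 GB)
11 GB → disk 9 (remaining 53 GB)
6 GB → disk 2 (remaining 2 GB)
6 GB → disk 3 (remaining 3 GB)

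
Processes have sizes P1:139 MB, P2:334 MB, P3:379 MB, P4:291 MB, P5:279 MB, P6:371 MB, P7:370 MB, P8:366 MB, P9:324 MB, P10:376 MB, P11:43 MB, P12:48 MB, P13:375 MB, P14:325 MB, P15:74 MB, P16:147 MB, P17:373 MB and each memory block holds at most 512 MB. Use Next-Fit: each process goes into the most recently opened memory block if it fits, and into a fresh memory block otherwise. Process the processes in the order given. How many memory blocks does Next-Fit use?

P1 (139 MB) → memory block 1 (remaining 373 MB)
P2 (334 MB) → memory block 1 (remaining 39 MB)
P3 (379 MB) → memory block 2 (remaining 133 MB)
P4 (291 MB) → memory block 3 (remaining 221 MB)
P5 (279 MB) → memory block 4 (remaining 233 MB)
P6 (371 MB) → memory block 5 (remaining 141 MB)
P7 (370 MB) → memory block 6 (remaining 142 MB)
P8 (366 MB) → memory block 7 (remaining 146 MB)
P9 (324 MB) → memory block 8 (remaining 188 MB)
P10 (376 MB) → memory block 9 (remaining 136 MB)
P11 (43 MB) → memory block 9 (remaining 93 MB)
P12 (48 MB) → memory block 9 (remaining 45 MB)
P13 (375 MB) → memory block 10 (remaining 137 MB)
P14 (325 MB) → memory block 11 (remaining 187 MB)
P15 (74 MB) → memory block 11 (remaining 113 MB)
P16 (147 MB) → memory block 12 (remaining 365 MB)
P17 (373 MB) → memory block 13 (remaining 139 MB)
Final memory blocks: [139,334] [379] [291] [279] [371] [370] [366] [324] [376,43,48] [375] [325,74] [147] [373].

13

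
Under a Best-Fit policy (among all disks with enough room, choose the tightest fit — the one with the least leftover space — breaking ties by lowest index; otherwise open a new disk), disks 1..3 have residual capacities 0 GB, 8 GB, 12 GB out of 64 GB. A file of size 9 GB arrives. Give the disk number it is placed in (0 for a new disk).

3

Disks with room: disk 3 (12 GB).
Tightest fit is disk 3 with 12 GB free.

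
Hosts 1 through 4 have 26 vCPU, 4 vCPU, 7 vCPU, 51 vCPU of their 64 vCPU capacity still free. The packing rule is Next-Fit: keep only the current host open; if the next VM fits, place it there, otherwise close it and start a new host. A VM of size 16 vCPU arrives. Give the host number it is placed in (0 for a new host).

4

Next-Fit only looks at host 4, which has 51 vCPU free.
16 vCPU fits there.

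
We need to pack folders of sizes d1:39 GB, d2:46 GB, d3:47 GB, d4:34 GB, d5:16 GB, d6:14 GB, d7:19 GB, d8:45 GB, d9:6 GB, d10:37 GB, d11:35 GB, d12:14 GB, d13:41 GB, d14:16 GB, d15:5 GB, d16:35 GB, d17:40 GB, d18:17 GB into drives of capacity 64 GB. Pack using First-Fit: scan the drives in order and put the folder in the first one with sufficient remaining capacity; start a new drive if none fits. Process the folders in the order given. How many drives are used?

10

drive 1: place d1 (39 GB), 25 GB left
drive 2: place d2 (46 GB), 18 GB left
drive 3: place d3 (47 GB), 17 GB left
drive 4: place d4 (34 GB), 30 GB left
drive 1: place d5 (16 GB), 9 GB left
drive 2: place d6 (14 GB), 4 GB left
drive 4: place d7 (19 GB), 11 GB left
drive 5: place d8 (45 GB), 19 GB left
drive 1: place d9 (6 GB), 3 GB left
drive 6: place d10 (37 GB), 27 GB left
drive 7: place d11 (35 GB), 29 GB left
drive 3: place d12 (14 GB), 3 GB left
drive 8: place d13 (41 GB), 23 GB left
drive 5: place d14 (16 GB), 3 GB left
drive 4: place d15 (5 GB), 6 GB left
drive 9: place d16 (35 GB), 29 GB left
drive 10: place d17 (40 GB), 24 GB left
drive 6: place d18 (17 GB), 10 GB left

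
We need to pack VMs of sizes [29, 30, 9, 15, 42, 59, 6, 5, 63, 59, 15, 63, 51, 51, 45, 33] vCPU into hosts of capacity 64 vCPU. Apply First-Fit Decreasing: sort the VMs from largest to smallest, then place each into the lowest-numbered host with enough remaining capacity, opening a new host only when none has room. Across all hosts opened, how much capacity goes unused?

Sorted descending: 63, 63, 59, 59, 51, 51, 45, 42, 33, 30, 29, 15, 15, 9, 6, 5.
host 1: place 63 vCPU, 1 vCPU left
host 2: place 63 vCPU, 1 vCPU left
host 3: place 59 vCPU, 5 vCPU left
host 4: place 59 vCPU, 5 vCPU left
host 5: place 51 vCPU, 13 vCPU left
host 6: place 51 vCPU, 13 vCPU left
host 7: place 45 vCPU, 19 vCPU left
host 8: place 42 vCPU, 22 vCPU left
host 9: place 33 vCPU, 31 vCPU left
host 9: place 30 vCPU, 1 vCPU left
host 10: place 29 vCPU, 35 vCPU left
host 7: place 15 vCPU, 4 vCPU left
host 8: place 15 vCPU, 7 vCPU left
host 5: place 9 vCPU, 4 vCPU left
host 6: place 6 vCPU, 7 vCPU left
host 3: place 5 vCPU, 0 vCPU left
10 hosts × 64 vCPU = 640 vCPU; used 575 vCPU; unused 65 vCPU.

65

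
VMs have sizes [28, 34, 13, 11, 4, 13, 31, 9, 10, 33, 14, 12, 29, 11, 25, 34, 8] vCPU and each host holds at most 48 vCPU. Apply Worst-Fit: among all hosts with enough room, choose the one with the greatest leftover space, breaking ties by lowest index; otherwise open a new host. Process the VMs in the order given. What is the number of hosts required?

8

Put 28 vCPU in host 1; 20 vCPU remain.
Put 34 vCPU in host 2; 14 vCPU remain.
Put 13 vCPU in host 1; 7 vCPU remain.
Put 11 vCPU in host 2; 3 vCPU remain.
Put 4 vCPU in host 1; 3 vCPU remain.
Put 13 vCPU in host 3; 35 vCPU remain.
Put 31 vCPU in host 3; 4 vCPU remain.
Put 9 vCPU in host 4; 39 vCPU remain.
Put 10 vCPU in host 4; 29 vCPU remain.
Put 33 vCPU in host 5; 15 vCPU remain.
Put 14 vCPU in host 4; 15 vCPU remain.
Put 12 vCPU in host 4; 3 vCPU remain.
Put 29 vCPU in host 6; 19 vCPU remain.
Put 11 vCPU in host 6; 8 vCPU remain.
Put 25 vCPU in host 7; 23 vCPU remain.
Put 34 vCPU in host 8; 14 vCPU remain.
Put 8 vCPU in host 7; 15 vCPU remain.
Final hosts: [28,13,4] [34,11] [13,31] [9,10,14,12] [33] [29,11] [25,8] [34].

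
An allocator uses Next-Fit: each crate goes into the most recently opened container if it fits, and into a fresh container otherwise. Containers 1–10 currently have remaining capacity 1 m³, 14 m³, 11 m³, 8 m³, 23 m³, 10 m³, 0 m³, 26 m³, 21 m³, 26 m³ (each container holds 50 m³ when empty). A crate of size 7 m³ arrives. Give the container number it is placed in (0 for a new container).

Next-Fit only looks at container 10, which has 26 m³ free.
7 m³ fits there.

10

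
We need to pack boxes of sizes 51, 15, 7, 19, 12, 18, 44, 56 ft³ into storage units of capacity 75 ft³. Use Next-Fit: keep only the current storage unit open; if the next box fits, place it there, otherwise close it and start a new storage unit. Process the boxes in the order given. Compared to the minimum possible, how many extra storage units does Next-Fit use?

Next-Fit: [51,15,7] [19,12,18] [44] [56] → 4 storage units.
Total size 222 ft³; any packing needs at least ⌈222/75⌉ = 3 storage units.
An optimal packing achieves that bound: [56,19] [51,15,7] [44,18,12] → 3 storage units.
Excess: 4 − 3 = 1.

1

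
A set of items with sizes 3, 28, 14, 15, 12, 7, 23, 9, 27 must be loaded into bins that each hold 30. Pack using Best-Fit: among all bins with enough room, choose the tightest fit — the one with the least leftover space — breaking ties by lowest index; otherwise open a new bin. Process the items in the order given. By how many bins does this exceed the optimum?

Best-Fit: [3,14,12] [28] [15,7] [23] [9] [27] → 6 bins.
Total size 138; any packing needs at least ⌈138/30⌉ = 5 bins.
An optimal packing achieves that bound: [28] [27,3] [23,7] [15,14] [12,9] → 5 bins.
Excess: 6 − 5 = 1.

1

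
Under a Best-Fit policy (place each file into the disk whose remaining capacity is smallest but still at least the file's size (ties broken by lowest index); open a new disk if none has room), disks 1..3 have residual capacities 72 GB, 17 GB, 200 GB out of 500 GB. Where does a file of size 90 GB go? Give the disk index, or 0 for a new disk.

Disks with room: disk 3 (200 GB).
Tightest fit is disk 3 with 200 GB free.

3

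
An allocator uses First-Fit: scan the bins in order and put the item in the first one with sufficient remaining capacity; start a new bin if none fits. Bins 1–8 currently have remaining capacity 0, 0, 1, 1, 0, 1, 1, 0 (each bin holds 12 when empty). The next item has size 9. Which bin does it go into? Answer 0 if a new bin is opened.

0

No bin has ≥ 9 free, so a new bin is opened.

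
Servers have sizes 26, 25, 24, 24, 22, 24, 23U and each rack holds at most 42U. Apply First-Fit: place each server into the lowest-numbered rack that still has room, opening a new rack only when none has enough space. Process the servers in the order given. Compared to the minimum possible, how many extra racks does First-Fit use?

First-Fit: [26] [25] [24] [24] [22] [24] [23] → 7 racks.
7 servers exceed 21U (half the capacity), and no two of those can share a rack, so at least 7 racks are needed.
So 7 is already optimal.

0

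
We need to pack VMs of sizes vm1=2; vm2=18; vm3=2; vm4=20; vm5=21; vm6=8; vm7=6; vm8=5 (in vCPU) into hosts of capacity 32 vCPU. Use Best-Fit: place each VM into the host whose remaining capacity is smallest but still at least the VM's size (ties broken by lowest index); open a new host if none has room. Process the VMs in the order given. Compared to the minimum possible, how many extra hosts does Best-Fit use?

Best-Fit: [2,18,2,8] [20] [21,6,5] → 3 hosts.
Total size 82 vCPU; any packing needs at least ⌈82/32⌉ = 3 hosts.
So 3 is already optimal.

0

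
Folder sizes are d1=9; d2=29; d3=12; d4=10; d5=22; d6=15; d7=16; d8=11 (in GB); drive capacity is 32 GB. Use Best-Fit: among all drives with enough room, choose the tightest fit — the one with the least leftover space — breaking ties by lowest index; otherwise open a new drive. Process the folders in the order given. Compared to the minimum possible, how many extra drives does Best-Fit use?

Best-Fit: [9,12,10] [29] [22] [15,16] [11] → 5 drives.
Total size 124 GB; any packing needs at least ⌈124/32⌉ = 4 drives.
An optimal packing achieves that bound: [29] [22,10] [16,15] [12,11,9] → 4 drives.
Excess: 5 − 4 = 1.

1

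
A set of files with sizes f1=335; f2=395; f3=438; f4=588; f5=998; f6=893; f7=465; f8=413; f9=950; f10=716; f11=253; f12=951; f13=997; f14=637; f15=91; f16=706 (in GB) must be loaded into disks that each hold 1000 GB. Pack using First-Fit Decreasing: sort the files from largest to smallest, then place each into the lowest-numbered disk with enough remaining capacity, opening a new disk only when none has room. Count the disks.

Sorted descending: 998, 997, 951, 950, 893, 716, 706, 637, 588, 465, 438, 413, 395, 335, 253, 91.
998 GB → disk 1 (remaining 2 GB)
997 GB → disk 2 (remaining 3 GB)
951 GB → disk 3 (remaining 49 GB)
950 GB → disk 4 (remaining 50 GB)
893 GB → disk 5 (remaining 107 GB)
716 GB → disk 6 (remaining 284 GB)
706 GB → disk 7 (remaining 294 GB)
637 GB → disk 8 (remaining 363 GB)
588 GB → disk 9 (remaining 412 GB)
465 GB → disk 10 (remaining 535 GB)
438 GB → disk 10 (remaining 97 GB)
413 GB → disk 11 (remaining 587 GB)
395 GB → disk 9 (remaining 17 GB)
335 GB → disk 8 (remaining 28 GB)
253 GB → disk 6 (remaining 31 GB)
91 GB → disk 5 (remaining 16 GB)

11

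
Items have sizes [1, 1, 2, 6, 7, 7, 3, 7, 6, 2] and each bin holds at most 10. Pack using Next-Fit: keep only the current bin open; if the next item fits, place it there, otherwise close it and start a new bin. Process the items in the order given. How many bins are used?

5

Put 1 in bin 1; 9 remain.
Put 1 in bin 1; 8 remain.
Put 2 in bin 1; 6 remain.
Put 6 in bin 1; 0 remain.
Put 7 in bin 2; 3 remain.
Put 7 in bin 3; 3 remain.
Put 3 in bin 3; 0 remain.
Put 7 in bin 4; 3 remain.
Put 6 in bin 5; 4 remain.
Put 2 in bin 5; 2 remain.
Final bins: [1,1,2,6] [7] [7,3] [7] [6,2].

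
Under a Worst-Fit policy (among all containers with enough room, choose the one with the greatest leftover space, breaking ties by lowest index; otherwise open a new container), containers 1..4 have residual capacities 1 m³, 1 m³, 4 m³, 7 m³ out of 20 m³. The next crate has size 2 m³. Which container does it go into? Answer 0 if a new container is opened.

4

Containers with room: container 3 (4 m³), container 4 (7 m³).
Most room is container 4 with 7 m³ free.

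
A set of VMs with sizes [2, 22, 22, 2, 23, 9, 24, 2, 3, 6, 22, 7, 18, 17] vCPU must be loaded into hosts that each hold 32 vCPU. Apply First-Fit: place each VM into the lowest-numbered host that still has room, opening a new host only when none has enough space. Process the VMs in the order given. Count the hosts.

7 hosts

host 1: place 2 vCPU, 30 vCPU left
host 1: place 22 vCPU, 8 vCPU left
host 2: place 22 vCPU, 10 vCPU left
host 1: place 2 vCPU, 6 vCPU left
host 3: place 23 vCPU, 9 vCPU left
host 2: place 9 vCPU, 1 vCPU left
host 4: place 24 vCPU, 8 vCPU left
host 1: place 2 vCPU, 4 vCPU left
host 1: place 3 vCPU, 1 vCPU left
host 3: place 6 vCPU, 3 vCPU left
host 5: place 22 vCPU, 10 vCPU left
host 4: place 7 vCPU, 1 vCPU left
host 6: place 18 vCPU, 14 vCPU left
host 7: place 17 vCPU, 15 vCPU left
Final hosts: [2,22,2,2,3] [22,9] [23,6] [24,7] [22] [18] [17].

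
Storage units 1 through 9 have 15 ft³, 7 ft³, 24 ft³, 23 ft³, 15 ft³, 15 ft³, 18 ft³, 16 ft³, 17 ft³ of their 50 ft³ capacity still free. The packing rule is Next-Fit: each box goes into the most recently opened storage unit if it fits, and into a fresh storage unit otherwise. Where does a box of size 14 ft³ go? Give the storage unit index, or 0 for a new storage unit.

Next-Fit only looks at storage unit 9, which has 17 ft³ free.
14 ft³ fits there.

9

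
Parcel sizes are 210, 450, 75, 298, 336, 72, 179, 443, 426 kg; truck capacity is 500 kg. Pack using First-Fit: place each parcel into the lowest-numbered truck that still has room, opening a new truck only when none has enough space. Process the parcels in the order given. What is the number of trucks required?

210 kg → truck 1 (remaining 290 kg)
450 kg → truck 2 (remaining 50 kg)
75 kg → truck 1 (remaining 215 kg)
298 kg → truck 3 (remaining 202 kg)
336 kg → truck 4 (remaining 164 kg)
72 kg → truck 1 (remaining 143 kg)
179 kg → truck 3 (remaining 23 kg)
443 kg → truck 5 (remaining 57 kg)
426 kg → truck 6 (remaining 74 kg)
Final trucks: [210,75,72] [450] [298,179] [336] [443] [426].

6 trucks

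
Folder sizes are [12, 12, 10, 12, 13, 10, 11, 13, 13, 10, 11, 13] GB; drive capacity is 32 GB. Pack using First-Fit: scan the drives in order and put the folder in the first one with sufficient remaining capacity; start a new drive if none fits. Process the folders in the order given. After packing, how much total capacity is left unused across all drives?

drive 1: place 12 GB, 20 GB left
drive 1: place 12 GB, 8 GB left
drive 2: place 10 GB, 22 GB left
drive 2: place 12 GB, 10 GB left
drive 3: place 13 GB, 19 GB left
drive 2: place 10 GB, 0 GB left
drive 3: place 11 GB, 8 GB left
drive 4: place 13 GB, 19 GB left
drive 4: place 13 GB, 6 GB left
drive 5: place 10 GB, 22 GB left
drive 5: place 11 GB, 11 GB left
drive 6: place 13 GB, 19 GB left
6 drives × 32 GB = 192 GB; used 140 GB; unused 52 GB.

52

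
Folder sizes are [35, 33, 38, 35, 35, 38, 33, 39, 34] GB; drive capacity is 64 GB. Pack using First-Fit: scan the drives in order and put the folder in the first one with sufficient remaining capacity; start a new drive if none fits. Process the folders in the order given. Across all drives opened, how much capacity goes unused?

256

drive 1: place 35 GB, 29 GB left
drive 2: place 33 GB, 31 GB left
drive 3: place 38 GB, 26 GB left
drive 4: place 35 GB, 29 GB left
drive 5: place 35 GB, 29 GB left
drive 6: place 38 GB, 26 GB left
drive 7: place 33 GB, 31 GB left
drive 8: place 39 GB, 25 GB left
drive 9: place 34 GB, 30 GB left
9 drives × 64 GB = 576 GB; used 320 GB; unused 256 GB.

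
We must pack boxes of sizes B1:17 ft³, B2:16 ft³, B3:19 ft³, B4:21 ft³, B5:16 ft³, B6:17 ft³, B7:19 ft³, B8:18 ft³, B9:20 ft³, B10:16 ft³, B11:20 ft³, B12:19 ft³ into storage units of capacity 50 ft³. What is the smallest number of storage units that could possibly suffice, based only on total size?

5 storage units

Total size = 17 + 16 + 19 + 21 + 16 + 17 + 19 + 18 + 20 + 16 + 20 + 19 = 218 ft³.
⌈218 / 50⌉ = 5.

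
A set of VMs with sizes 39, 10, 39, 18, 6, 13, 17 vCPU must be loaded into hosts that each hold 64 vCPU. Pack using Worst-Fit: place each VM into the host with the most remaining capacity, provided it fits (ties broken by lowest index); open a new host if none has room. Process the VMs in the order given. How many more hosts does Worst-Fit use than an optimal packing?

Worst-Fit: [39,10,6] [39,18] [13,17] → 3 hosts.
Total size 142 vCPU; any packing needs at least ⌈142/64⌉ = 3 hosts.
So 3 is already optimal.

0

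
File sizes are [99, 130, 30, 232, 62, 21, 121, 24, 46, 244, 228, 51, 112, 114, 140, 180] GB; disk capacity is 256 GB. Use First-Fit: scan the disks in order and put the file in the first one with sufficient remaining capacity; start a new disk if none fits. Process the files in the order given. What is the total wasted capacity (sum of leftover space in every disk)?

99 GB → disk 1 (remaining 157 GB)
130 GB → disk 1 (remaining 27 GB)
30 GB → disk 2 (remaining 226 GB)
232 GB → disk 3 (remaining 24 GB)
62 GB → disk 2 (remaining 164 GB)
21 GB → disk 1 (remaining 6 GB)
121 GB → disk 2 (remaining 43 GB)
24 GB → disk 2 (remaining 19 GB)
46 GB → disk 4 (remaining 210 GB)
244 GB → disk 5 (remaining 12 GB)
228 GB → disk 6 (remaining 28 GB)
51 GB → disk 4 (remaining 159 GB)
112 GB → disk 4 (remaining 47 GB)
114 GB → disk 7 (remaining 142 GB)
140 GB → disk 7 (remaining 2 GB)
180 GB → disk 8 (remaining 76 GB)
8 disks × 256 GB = 2048 GB; used 1834 GB; unused 214 GB.

214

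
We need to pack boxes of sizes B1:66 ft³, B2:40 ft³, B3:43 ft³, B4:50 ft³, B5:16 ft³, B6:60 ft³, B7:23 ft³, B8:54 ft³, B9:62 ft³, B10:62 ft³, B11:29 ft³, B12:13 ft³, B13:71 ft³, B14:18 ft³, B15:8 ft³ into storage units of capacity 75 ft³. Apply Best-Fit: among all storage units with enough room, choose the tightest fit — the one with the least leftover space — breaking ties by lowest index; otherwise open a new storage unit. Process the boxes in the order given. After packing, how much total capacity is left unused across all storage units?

storage unit 1: place B1 (66 ft³), 9 ft³ left
storage unit 2: place B2 (40 ft³), 35 ft³ left
storage unit 3: place B3 (43 ft³), 32 ft³ left
storage unit 4: place B4 (50 ft³), 25 ft³ left
storage unit 4: place B5 (16 ft³), 9 ft³ left
storage unit 5: place B6 (60 ft³), 15 ft³ left
storage unit 3: place B7 (23 ft³), 9 ft³ left
storage unit 6: place B8 (54 ft³), 21 ft³ left
storage unit 7: place B9 (62 ft³), 13 ft³ left
storage unit 8: place B10 (62 ft³), 13 ft³ left
storage unit 2: place B11 (29 ft³), 6 ft³ left
storage unit 7: place B12 (13 ft³), 0 ft³ left
storage unit 9: place B13 (71 ft³), 4 ft³ left
storage unit 6: place B14 (18 ft³), 3 ft³ left
storage unit 1: place B15 (8 ft³), 1 ft³ left
9 storage units × 75 ft³ = 675 ft³; used 615 ft³; unused 60 ft³.

60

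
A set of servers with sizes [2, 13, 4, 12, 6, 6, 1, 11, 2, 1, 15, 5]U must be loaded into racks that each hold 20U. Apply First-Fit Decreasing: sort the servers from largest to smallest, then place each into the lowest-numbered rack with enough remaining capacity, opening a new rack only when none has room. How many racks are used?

4 racks

Sorted descending: 15, 13, 12, 11, 6, 6, 5, 4, 2, 2, 1, 1.
Put 15U in rack 1; 5U remain.
Put 13U in rack 2; 7U remain.
Put 12U in rack 3; 8U remain.
Put 11U in rack 4; 9U remain.
Put 6U in rack 2; 1U remain.
Put 6U in rack 3; 2U remain.
Put 5U in rack 1; 0U remain.
Put 4U in rack 4; 5U remain.
Put 2U in rack 3; 0U remain.
Put 2U in rack 4; 3U remain.
Put 1U in rack 2; 0U remain.
Put 1U in rack 4; 2U remain.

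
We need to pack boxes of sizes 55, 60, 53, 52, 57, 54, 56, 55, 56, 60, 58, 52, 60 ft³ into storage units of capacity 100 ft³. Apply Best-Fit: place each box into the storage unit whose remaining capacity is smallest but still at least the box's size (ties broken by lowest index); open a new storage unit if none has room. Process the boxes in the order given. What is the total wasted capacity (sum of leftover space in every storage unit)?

572

55 ft³ → storage unit 1 (remaining 45 ft³)
60 ft³ → storage unit 2 (remaining 40 ft³)
53 ft³ → storage unit 3 (remaining 47 ft³)
52 ft³ → storage unit 4 (remaining 48 ft³)
57 ft³ → storage unit 5 (remaining 43 ft³)
54 ft³ → storage unit 6 (remaining 46 ft³)
56 ft³ → storage unit 7 (remaining 44 ft³)
55 ft³ → storage unit 8 (remaining 45 ft³)
56 ft³ → storage unit 9 (remaining 44 ft³)
60 ft³ → storage unit 10 (remaining 40 ft³)
58 ft³ → storage unit 11 (remaining 42 ft³)
52 ft³ → storage unit 12 (remaining 48 ft³)
60 ft³ → storage unit 13 (remaining 40 ft³)
13 storage units × 100 ft³ = 1300 ft³; used 728 ft³; unused 572 ft³.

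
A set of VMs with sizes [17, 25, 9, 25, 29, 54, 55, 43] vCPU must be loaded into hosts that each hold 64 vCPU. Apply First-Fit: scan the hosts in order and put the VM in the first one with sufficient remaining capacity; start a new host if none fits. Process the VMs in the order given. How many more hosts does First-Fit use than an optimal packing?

First-Fit: [17,25,9] [25,29] [54] [55] [43] → 5 hosts.
Total size 257 vCPU; any packing needs at least ⌈257/64⌉ = 5 hosts.
So 5 is already optimal.

0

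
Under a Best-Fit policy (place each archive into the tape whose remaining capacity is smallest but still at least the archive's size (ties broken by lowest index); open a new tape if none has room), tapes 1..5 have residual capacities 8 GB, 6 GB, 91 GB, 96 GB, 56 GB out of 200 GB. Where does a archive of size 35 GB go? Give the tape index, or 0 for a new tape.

5

Tapes with room: tape 3 (91 GB), tape 4 (96 GB), tape 5 (56 GB).
Tightest fit is tape 5 with 56 GB free.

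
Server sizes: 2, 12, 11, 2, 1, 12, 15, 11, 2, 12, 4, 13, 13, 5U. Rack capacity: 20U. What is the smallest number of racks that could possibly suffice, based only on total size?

6 racks

Total size = 2 + 12 + 11 + 2 + 1 + 12 + 15 + 11 + 2 + 12 + 4 + 13 + 13 + 5 = 115U.
⌈115 / 20⌉ = 6.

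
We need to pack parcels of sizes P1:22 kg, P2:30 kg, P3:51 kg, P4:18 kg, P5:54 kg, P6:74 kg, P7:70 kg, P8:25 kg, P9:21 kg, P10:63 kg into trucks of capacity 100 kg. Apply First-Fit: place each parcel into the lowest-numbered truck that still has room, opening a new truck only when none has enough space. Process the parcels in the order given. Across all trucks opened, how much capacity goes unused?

Put P1 (22 kg) in truck 1; 78 kg remain.
Put P2 (30 kg) in truck 1; 48 kg remain.
Put P3 (51 kg) in truck 2; 49 kg remain.
Put P4 (18 kg) in truck 1; 30 kg remain.
Put P5 (54 kg) in truck 3; 46 kg remain.
Put P6 (74 kg) in truck 4; 26 kg remain.
Put P7 (70 kg) in truck 5; 30 kg remain.
Put P8 (25 kg) in truck 1; 5 kg remain.
Put P9 (21 kg) in truck 2; 28 kg remain.
Put P10 (63 kg) in truck 6; 37 kg remain.
6 trucks × 100 kg = 600 kg; used 428 kg; unused 172 kg.

172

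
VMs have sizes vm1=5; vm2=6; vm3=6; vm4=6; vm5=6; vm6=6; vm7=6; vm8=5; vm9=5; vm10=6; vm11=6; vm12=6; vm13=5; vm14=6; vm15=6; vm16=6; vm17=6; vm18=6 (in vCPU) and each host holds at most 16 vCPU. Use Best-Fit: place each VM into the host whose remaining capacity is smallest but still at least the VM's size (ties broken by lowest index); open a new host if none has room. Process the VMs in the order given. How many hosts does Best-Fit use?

8

Put vm1 (5 vCPU) in host 1; 11 vCPU remain.
Put vm2 (6 vCPU) in host 1; 5 vCPU remain.
Put vm3 (6 vCPU) in host 2; 10 vCPU remain.
Put vm4 (6 vCPU) in host 2; 4 vCPU remain.
Put vm5 (6 vCPU) in host 3; 10 vCPU remain.
Put vm6 (6 vCPU) in host 3; 4 vCPU remain.
Put vm7 (6 vCPU) in host 4; 10 vCPU remain.
Put vm8 (5 vCPU) in host 1; 0 vCPU remain.
Put vm9 (5 vCPU) in host 4; 5 vCPU remain.
Put vm10 (6 vCPU) in host 5; 10 vCPU remain.
Put vm11 (6 vCPU) in host 5; 4 vCPU remain.
Put vm12 (6 vCPU) in host 6; 10 vCPU remain.
Put vm13 (5 vCPU) in host 4; 0 vCPU remain.
Put vm14 (6 vCPU) in host 6; 4 vCPU remain.
Put vm15 (6 vCPU) in host 7; 10 vCPU remain.
Put vm16 (6 vCPU) in host 7; 4 vCPU remain.
Put vm17 (6 vCPU) in host 8; 10 vCPU remain.
Put vm18 (6 vCPU) in host 8; 4 vCPU remain.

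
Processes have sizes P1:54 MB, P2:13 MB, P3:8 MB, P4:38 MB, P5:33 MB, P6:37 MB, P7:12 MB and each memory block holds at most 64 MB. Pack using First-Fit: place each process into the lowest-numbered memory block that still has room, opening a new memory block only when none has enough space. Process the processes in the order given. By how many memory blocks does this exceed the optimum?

First-Fit: [54,8] [13,38,12] [33] [37] → 4 memory blocks.
Total size 195 MB; any packing needs at least ⌈195/64⌉ = 4 memory blocks.
So 4 is already optimal.

0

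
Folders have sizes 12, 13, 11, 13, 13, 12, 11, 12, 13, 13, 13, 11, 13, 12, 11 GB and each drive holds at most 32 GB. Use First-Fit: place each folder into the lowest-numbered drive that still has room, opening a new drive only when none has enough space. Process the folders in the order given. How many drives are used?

Put 12 GB in drive 1; 20 GB remain.
Put 13 GB in drive 1; 7 GB remain.
Put 11 GB in drive 2; 21 GB remain.
Put 13 GB in drive 2; 8 GB remain.
Put 13 GB in drive 3; 19 GB remain.
Put 12 GB in drive 3; 7 GB remain.
Put 11 GB in drive 4; 21 GB remain.
Put 12 GB in drive 4; 9 GB remain.
Put 13 GB in drive 5; 19 GB remain.
Put 13 GB in drive 5; 6 GB remain.
Put 13 GB in drive 6; 19 GB remain.
Put 11 GB in drive 6; 8 GB remain.
Put 13 GB in drive 7; 19 GB remain.
Put 12 GB in drive 7; 7 GB remain.
Put 11 GB in drive 8; 21 GB remain.

8 drives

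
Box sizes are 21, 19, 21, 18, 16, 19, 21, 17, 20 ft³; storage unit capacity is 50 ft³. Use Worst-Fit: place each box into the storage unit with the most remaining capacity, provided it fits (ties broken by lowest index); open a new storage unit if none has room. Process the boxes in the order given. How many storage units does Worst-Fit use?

Put 21 ft³ in storage unit 1; 29 ft³ remain.
Put 19 ft³ in storage unit 1; 10 ft³ remain.
Put 21 ft³ in storage unit 2; 29 ft³ remain.
Put 18 ft³ in storage unit 2; 11 ft³ remain.
Put 16 ft³ in storage unit 3; 34 ft³ remain.
Put 19 ft³ in storage unit 3; 15 ft³ remain.
Put 21 ft³ in storage unit 4; 29 ft³ remain.
Put 17 ft³ in storage unit 4; 12 ft³ remain.
Put 20 ft³ in storage unit 5; 30 ft³ remain.

5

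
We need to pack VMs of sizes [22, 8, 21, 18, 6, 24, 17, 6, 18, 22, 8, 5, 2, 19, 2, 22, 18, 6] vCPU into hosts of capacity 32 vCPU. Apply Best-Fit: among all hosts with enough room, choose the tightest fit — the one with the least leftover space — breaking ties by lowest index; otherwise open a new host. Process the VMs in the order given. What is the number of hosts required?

10

host 1: place 22 vCPU, 10 vCPU left
host 1: place 8 vCPU, 2 vCPU left
host 2: place 21 vCPU, 11 vCPU left
host 3: place 18 vCPU, 14 vCPU left
host 2: place 6 vCPU, 5 vCPU left
host 4: place 24 vCPU, 8 vCPU left
host 5: place 17 vCPU, 15 vCPU left
host 4: place 6 vCPU, 2 vCPU left
host 6: place 18 vCPU, 14 vCPU left
host 7: place 22 vCPU, 10 vCPU left
host 7: place 8 vCPU, 2 vCPU left
host 2: place 5 vCPU, 0 vCPU left
host 1: place 2 vCPU, 0 vCPU left
host 8: place 19 vCPU, 13 vCPU left
host 4: place 2 vCPU, 0 vCPU left
host 9: place 22 vCPU, 10 vCPU left
host 10: place 18 vCPU, 14 vCPU left
host 9: place 6 vCPU, 4 vCPU left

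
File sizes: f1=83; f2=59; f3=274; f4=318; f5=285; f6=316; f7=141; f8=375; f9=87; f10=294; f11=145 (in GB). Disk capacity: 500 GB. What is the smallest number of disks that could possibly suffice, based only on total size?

5 disks

Total size = 83 + 59 + 274 + 318 + 285 + 316 + 141 + 375 + 87 + 294 + 145 = 2377 GB.
⌈2377 / 500⌉ = 5.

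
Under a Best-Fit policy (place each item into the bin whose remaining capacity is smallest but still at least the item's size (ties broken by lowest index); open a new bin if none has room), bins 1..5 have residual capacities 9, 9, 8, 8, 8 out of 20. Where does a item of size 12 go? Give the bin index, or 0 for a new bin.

0

No bin has ≥ 12 free, so a new bin is opened.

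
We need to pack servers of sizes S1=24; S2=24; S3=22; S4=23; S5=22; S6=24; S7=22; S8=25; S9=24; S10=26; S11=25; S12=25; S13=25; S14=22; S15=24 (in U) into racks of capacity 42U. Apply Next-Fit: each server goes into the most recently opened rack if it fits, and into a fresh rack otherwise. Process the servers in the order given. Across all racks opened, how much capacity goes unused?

Put S1 (24U) in rack 1; 18U remain.
Put S2 (24U) in rack 2; 18U remain.
Put S3 (22U) in rack 3; 20U remain.
Put S4 (23U) in rack 4; 19U remain.
Put S5 (22U) in rack 5; 20U remain.
Put S6 (24U) in rack 6; 18U remain.
Put S7 (22U) in rack 7; 20U remain.
Put S8 (25U) in rack 8; 17U remain.
Put S9 (24U) in rack 9; 18U remain.
Put S10 (26U) in rack 10; 16U remain.
Put S11 (25U) in rack 11; 17U remain.
Put S12 (25U) in rack 12; 17U remain.
Put S13 (25U) in rack 13; 17U remain.
Put S14 (22U) in rack 14; 20U remain.
Put S15 (24U) in rack 15; 18U remain.
15 racks × 42U = 630U; used 357U; unused 273U.

273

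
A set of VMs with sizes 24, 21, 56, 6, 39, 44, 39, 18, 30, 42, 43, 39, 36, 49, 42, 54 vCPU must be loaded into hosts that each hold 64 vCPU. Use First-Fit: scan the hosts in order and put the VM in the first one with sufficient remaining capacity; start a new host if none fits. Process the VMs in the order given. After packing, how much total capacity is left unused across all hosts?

250

24 vCPU → host 1 (remaining 40 vCPU)
21 vCPU → host 1 (remaining 19 vCPU)
56 vCPU → host 2 (remaining 8 vCPU)
6 vCPU → host 1 (remaining 13 vCPU)
39 vCPU → host 3 (remaining 25 vCPU)
44 vCPU → host 4 (remaining 20 vCPU)
39 vCPU → host 5 (remaining 25 vCPU)
18 vCPU → host 3 (remaining 7 vCPU)
30 vCPU → host 6 (remaining 34 vCPU)
42 vCPU → host 7 (remaining 22 vCPU)
43 vCPU → host 8 (remaining 21 vCPU)
39 vCPU → host 9 (remaining 25 vCPU)
36 vCPU → host 10 (remaining 28 vCPU)
49 vCPU → host 11 (remaining 15 vCPU)
42 vCPU → host 12 (remaining 22 vCPU)
54 vCPU → host 13 (remaining 10 vCPU)
13 hosts × 64 vCPU = 832 vCPU; used 582 vCPU; unused 250 vCPU.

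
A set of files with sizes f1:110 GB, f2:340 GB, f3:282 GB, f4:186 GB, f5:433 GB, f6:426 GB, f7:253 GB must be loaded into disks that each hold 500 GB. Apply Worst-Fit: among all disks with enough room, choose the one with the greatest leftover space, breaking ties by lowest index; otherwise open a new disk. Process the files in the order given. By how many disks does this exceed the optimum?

0

Worst-Fit: [110,340] [282,186] [433] [426] [253] → 5 disks.
Total size 2030 GB; any packing needs at least ⌈2030/500⌉ = 5 disks.
So 5 is already optimal.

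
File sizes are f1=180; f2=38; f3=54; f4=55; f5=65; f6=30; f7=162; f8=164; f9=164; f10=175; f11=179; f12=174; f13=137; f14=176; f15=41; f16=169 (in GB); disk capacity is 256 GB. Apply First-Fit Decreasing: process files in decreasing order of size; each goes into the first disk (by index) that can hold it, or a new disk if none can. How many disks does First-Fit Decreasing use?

10 disks

Sorted descending: 180, 179, 176, 175, 174, 169, 164, 164, 162, 137, 65, 55, 54, 41, 38, 30.
disk 1: place 180 GB, 76 GB left
disk 2: place 179 GB, 77 GB left
disk 3: place 176 GB, 80 GB left
disk 4: place 175 GB, 81 GB left
disk 5: place 174 GB, 82 GB left
disk 6: place 169 GB, 87 GB left
disk 7: place 164 GB, 92 GB left
disk 8: place 164 GB, 92 GB left
disk 9: place 162 GB, 94 GB left
disk 10: place 137 GB, 119 GB left
disk 1: place 65 GB, 11 GB left
disk 2: place 55 GB, 22 GB left
disk 3: place 54 GB, 26 GB left
disk 4: place 41 GB, 40 GB left
disk 4: place 38 GB, 2 GB left
disk 5: place 30 GB, 52 GB left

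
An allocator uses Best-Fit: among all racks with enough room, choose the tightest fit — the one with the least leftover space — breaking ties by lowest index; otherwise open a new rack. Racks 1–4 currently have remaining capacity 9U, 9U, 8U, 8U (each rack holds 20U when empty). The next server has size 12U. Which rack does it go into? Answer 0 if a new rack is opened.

No rack has ≥ 12U free, so a new rack is opened.

0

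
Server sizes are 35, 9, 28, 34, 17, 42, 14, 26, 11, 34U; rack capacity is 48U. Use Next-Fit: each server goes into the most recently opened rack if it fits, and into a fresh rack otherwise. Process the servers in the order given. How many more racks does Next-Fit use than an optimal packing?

1

Next-Fit: [35,9] [28] [34] [17] [42] [14,26] [11,34] → 7 racks.
Total size 250U; any packing needs at least ⌈250/48⌉ = 6 racks.
An optimal packing achieves that bound: [42] [35,11] [34,14] [34,9] [28,17] [26] → 6 racks.
Excess: 7 − 6 = 1.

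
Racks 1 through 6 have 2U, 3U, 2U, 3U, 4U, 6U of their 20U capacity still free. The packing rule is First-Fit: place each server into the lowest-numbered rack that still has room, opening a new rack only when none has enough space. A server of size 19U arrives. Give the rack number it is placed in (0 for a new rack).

No rack has ≥ 19U free, so a new rack is opened.

0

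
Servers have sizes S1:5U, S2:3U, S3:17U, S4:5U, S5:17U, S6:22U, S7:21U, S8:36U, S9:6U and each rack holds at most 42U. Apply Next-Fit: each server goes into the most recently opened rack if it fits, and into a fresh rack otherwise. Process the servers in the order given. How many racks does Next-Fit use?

4

Put S1 (5U) in rack 1; 37U remain.
Put S2 (3U) in rack 1; 34U remain.
Put S3 (17U) in rack 1; 17U remain.
Put S4 (5U) in rack 1; 12U remain.
Put S5 (17U) in rack 2; 25U remain.
Put S6 (22U) in rack 2; 3U remain.
Put S7 (21U) in rack 3; 21U remain.
Put S8 (36U) in rack 4; 6U remain.
Put S9 (6U) in rack 4; 0U remain.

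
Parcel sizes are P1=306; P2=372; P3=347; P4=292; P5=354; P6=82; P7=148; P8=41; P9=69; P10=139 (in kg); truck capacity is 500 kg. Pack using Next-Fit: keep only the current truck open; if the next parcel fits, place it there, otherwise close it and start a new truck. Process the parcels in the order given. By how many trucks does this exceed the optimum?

1

Next-Fit: [306] [372] [347] [292] [354,82] [148,41,69,139] → 6 trucks.
Total size 2150 kg; any packing needs at least ⌈2150/500⌉ = 5 trucks.
An optimal packing achieves that bound: [372,82,41] [354,139] [347,148] [306,69] [292] → 5 trucks.
Excess: 6 − 5 = 1.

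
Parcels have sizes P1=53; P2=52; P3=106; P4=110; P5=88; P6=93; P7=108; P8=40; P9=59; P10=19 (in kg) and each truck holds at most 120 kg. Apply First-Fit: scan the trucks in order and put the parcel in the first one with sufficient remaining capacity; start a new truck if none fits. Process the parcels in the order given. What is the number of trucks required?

Put P1 (53 kg) in truck 1; 67 kg remain.
Put P2 (52 kg) in truck 1; 15 kg remain.
Put P3 (106 kg) in truck 2; 14 kg remain.
Put P4 (110 kg) in truck 3; 10 kg remain.
Put P5 (88 kg) in truck 4; 32 kg remain.
Put P6 (93 kg) in truck 5; 27 kg remain.
Put P7 (108 kg) in truck 6; 12 kg remain.
Put P8 (40 kg) in truck 7; 80 kg remain.
Put P9 (59 kg) in truck 7; 21 kg remain.
Put P10 (19 kg) in truck 4; 13 kg remain.
Final trucks: [53,52] [106] [110] [88,19] [93] [108] [40,59].

7 trucks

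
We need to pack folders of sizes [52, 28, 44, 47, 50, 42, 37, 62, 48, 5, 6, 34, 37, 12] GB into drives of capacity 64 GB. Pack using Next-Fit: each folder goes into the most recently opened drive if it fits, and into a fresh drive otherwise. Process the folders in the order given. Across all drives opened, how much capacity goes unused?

200

52 GB → drive 1 (remaining 12 GB)
28 GB → drive 2 (remaining 36 GB)
44 GB → drive 3 (remaining 20 GB)
47 GB → drive 4 (remaining 17 GB)
50 GB → drive 5 (remaining 14 GB)
42 GB → drive 6 (remaining 22 GB)
37 GB → drive 7 (remaining 27 GB)
62 GB → drive 8 (remaining 2 GB)
48 GB → drive 9 (remaining 16 GB)
5 GB → drive 9 (remaining 11 GB)
6 GB → drive 9 (remaining 5 GB)
34 GB → drive 10 (remaining 30 GB)
37 GB → drive 11 (remaining 27 GB)
12 GB → drive 11 (remaining 15 GB)
11 drives × 64 GB = 704 GB; used 504 GB; unused 200 GB.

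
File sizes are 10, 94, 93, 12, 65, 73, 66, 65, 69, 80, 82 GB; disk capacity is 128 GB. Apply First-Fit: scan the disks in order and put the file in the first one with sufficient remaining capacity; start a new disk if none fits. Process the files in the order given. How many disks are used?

10 GB → disk 1 (remaining 118 GB)
94 GB → disk 1 (remaining 24 GB)
93 GB → disk 2 (remaining 35 GB)
12 GB → disk 1 (remaining 12 GB)
65 GB → disk 3 (remaining 63 GB)
73 GB → disk 4 (remaining 55 GB)
66 GB → disk 5 (remaining 62 GB)
65 GB → disk 6 (remaining 63 GB)
69 GB → disk 7 (remaining 59 GB)
80 GB → disk 8 (remaining 48 GB)
82 GB → disk 9 (remaining 46 GB)
Final disks: [10,94,12] [93] [65] [73] [66] [65] [69] [80] [82].

9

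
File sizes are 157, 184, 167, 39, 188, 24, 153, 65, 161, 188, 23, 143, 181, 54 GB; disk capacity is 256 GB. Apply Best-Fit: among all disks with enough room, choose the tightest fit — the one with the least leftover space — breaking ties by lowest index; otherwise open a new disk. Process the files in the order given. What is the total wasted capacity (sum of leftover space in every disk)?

Put 157 GB in disk 1; 99 GB remain.
Put 184 GB in disk 2; 72 GB remain.
Put 167 GB in disk 3; 89 GB remain.
Put 39 GB in disk 2; 33 GB remain.
Put 188 GB in disk 4; 68 GB remain.
Put 24 GB in disk 2; 9 GB remain.
Put 153 GB in disk 5; 103 GB remain.
Put 65 GB in disk 4; 3 GB remain.
Put 161 GB in disk 6; 95 GB remain.
Put 188 GB in disk 7; 68 GB remain.
Put 23 GB in disk 7; 45 GB remain.
Put 143 GB in disk 8; 113 GB remain.
Put 181 GB in disk 9; 75 GB remain.
Put 54 GB in disk 9; 21 GB remain.
9 disks × 256 GB = 2304 GB; used 1727 GB; unused 577 GB.

577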